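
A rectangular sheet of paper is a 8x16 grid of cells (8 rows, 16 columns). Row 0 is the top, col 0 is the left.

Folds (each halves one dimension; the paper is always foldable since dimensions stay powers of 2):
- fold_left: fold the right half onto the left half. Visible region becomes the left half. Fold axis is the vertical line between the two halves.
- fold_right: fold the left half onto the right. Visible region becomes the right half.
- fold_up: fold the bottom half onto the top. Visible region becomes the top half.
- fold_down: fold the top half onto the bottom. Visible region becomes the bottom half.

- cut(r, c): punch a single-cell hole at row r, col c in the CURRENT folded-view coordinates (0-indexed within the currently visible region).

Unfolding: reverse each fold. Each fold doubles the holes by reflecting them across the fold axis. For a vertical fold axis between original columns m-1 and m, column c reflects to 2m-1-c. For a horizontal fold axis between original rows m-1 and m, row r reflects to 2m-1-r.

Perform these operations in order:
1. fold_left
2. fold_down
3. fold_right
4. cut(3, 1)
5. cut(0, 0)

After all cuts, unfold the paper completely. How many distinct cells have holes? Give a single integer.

Op 1 fold_left: fold axis v@8; visible region now rows[0,8) x cols[0,8) = 8x8
Op 2 fold_down: fold axis h@4; visible region now rows[4,8) x cols[0,8) = 4x8
Op 3 fold_right: fold axis v@4; visible region now rows[4,8) x cols[4,8) = 4x4
Op 4 cut(3, 1): punch at orig (7,5); cuts so far [(7, 5)]; region rows[4,8) x cols[4,8) = 4x4
Op 5 cut(0, 0): punch at orig (4,4); cuts so far [(4, 4), (7, 5)]; region rows[4,8) x cols[4,8) = 4x4
Unfold 1 (reflect across v@4): 4 holes -> [(4, 3), (4, 4), (7, 2), (7, 5)]
Unfold 2 (reflect across h@4): 8 holes -> [(0, 2), (0, 5), (3, 3), (3, 4), (4, 3), (4, 4), (7, 2), (7, 5)]
Unfold 3 (reflect across v@8): 16 holes -> [(0, 2), (0, 5), (0, 10), (0, 13), (3, 3), (3, 4), (3, 11), (3, 12), (4, 3), (4, 4), (4, 11), (4, 12), (7, 2), (7, 5), (7, 10), (7, 13)]

Answer: 16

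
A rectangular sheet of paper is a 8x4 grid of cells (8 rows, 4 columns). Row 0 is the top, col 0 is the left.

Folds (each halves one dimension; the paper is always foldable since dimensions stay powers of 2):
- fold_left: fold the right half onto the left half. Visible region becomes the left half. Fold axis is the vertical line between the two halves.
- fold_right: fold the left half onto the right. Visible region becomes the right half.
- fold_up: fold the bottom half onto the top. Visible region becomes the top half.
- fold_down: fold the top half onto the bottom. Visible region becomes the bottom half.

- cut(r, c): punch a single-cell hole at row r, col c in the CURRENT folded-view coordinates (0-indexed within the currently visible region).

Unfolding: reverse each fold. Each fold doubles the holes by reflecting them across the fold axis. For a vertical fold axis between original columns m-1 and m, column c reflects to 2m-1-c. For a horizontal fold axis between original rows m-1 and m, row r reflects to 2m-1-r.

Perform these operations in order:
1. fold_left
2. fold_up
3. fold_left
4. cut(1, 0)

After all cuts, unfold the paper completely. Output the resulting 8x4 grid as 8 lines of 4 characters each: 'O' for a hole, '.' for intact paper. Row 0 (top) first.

Op 1 fold_left: fold axis v@2; visible region now rows[0,8) x cols[0,2) = 8x2
Op 2 fold_up: fold axis h@4; visible region now rows[0,4) x cols[0,2) = 4x2
Op 3 fold_left: fold axis v@1; visible region now rows[0,4) x cols[0,1) = 4x1
Op 4 cut(1, 0): punch at orig (1,0); cuts so far [(1, 0)]; region rows[0,4) x cols[0,1) = 4x1
Unfold 1 (reflect across v@1): 2 holes -> [(1, 0), (1, 1)]
Unfold 2 (reflect across h@4): 4 holes -> [(1, 0), (1, 1), (6, 0), (6, 1)]
Unfold 3 (reflect across v@2): 8 holes -> [(1, 0), (1, 1), (1, 2), (1, 3), (6, 0), (6, 1), (6, 2), (6, 3)]

Answer: ....
OOOO
....
....
....
....
OOOO
....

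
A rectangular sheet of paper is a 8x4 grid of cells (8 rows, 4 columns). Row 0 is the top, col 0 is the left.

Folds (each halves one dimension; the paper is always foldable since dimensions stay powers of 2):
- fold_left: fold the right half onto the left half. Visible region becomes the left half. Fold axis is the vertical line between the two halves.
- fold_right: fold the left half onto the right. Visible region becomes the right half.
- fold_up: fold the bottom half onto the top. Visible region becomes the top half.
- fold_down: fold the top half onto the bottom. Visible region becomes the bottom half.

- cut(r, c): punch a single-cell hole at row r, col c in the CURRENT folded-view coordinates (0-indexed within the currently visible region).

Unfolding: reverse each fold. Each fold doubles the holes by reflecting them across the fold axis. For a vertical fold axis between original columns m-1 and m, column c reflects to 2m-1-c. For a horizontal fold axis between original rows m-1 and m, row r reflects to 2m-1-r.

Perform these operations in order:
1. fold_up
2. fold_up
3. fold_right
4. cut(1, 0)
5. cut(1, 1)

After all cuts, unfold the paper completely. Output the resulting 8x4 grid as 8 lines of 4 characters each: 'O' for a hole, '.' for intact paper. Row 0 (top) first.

Op 1 fold_up: fold axis h@4; visible region now rows[0,4) x cols[0,4) = 4x4
Op 2 fold_up: fold axis h@2; visible region now rows[0,2) x cols[0,4) = 2x4
Op 3 fold_right: fold axis v@2; visible region now rows[0,2) x cols[2,4) = 2x2
Op 4 cut(1, 0): punch at orig (1,2); cuts so far [(1, 2)]; region rows[0,2) x cols[2,4) = 2x2
Op 5 cut(1, 1): punch at orig (1,3); cuts so far [(1, 2), (1, 3)]; region rows[0,2) x cols[2,4) = 2x2
Unfold 1 (reflect across v@2): 4 holes -> [(1, 0), (1, 1), (1, 2), (1, 3)]
Unfold 2 (reflect across h@2): 8 holes -> [(1, 0), (1, 1), (1, 2), (1, 3), (2, 0), (2, 1), (2, 2), (2, 3)]
Unfold 3 (reflect across h@4): 16 holes -> [(1, 0), (1, 1), (1, 2), (1, 3), (2, 0), (2, 1), (2, 2), (2, 3), (5, 0), (5, 1), (5, 2), (5, 3), (6, 0), (6, 1), (6, 2), (6, 3)]

Answer: ....
OOOO
OOOO
....
....
OOOO
OOOO
....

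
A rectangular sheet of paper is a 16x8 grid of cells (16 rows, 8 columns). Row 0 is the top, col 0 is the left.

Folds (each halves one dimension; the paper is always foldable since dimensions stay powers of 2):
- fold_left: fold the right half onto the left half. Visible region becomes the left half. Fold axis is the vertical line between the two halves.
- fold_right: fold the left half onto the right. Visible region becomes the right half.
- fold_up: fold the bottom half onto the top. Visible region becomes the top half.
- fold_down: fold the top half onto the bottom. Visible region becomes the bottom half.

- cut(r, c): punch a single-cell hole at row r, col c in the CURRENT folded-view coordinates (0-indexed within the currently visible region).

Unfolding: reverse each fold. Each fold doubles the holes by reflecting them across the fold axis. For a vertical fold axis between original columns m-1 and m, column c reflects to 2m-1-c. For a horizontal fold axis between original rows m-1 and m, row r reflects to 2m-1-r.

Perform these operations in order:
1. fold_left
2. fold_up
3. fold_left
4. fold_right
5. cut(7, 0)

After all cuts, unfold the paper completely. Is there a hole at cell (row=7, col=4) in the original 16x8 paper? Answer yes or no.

Answer: yes

Derivation:
Op 1 fold_left: fold axis v@4; visible region now rows[0,16) x cols[0,4) = 16x4
Op 2 fold_up: fold axis h@8; visible region now rows[0,8) x cols[0,4) = 8x4
Op 3 fold_left: fold axis v@2; visible region now rows[0,8) x cols[0,2) = 8x2
Op 4 fold_right: fold axis v@1; visible region now rows[0,8) x cols[1,2) = 8x1
Op 5 cut(7, 0): punch at orig (7,1); cuts so far [(7, 1)]; region rows[0,8) x cols[1,2) = 8x1
Unfold 1 (reflect across v@1): 2 holes -> [(7, 0), (7, 1)]
Unfold 2 (reflect across v@2): 4 holes -> [(7, 0), (7, 1), (7, 2), (7, 3)]
Unfold 3 (reflect across h@8): 8 holes -> [(7, 0), (7, 1), (7, 2), (7, 3), (8, 0), (8, 1), (8, 2), (8, 3)]
Unfold 4 (reflect across v@4): 16 holes -> [(7, 0), (7, 1), (7, 2), (7, 3), (7, 4), (7, 5), (7, 6), (7, 7), (8, 0), (8, 1), (8, 2), (8, 3), (8, 4), (8, 5), (8, 6), (8, 7)]
Holes: [(7, 0), (7, 1), (7, 2), (7, 3), (7, 4), (7, 5), (7, 6), (7, 7), (8, 0), (8, 1), (8, 2), (8, 3), (8, 4), (8, 5), (8, 6), (8, 7)]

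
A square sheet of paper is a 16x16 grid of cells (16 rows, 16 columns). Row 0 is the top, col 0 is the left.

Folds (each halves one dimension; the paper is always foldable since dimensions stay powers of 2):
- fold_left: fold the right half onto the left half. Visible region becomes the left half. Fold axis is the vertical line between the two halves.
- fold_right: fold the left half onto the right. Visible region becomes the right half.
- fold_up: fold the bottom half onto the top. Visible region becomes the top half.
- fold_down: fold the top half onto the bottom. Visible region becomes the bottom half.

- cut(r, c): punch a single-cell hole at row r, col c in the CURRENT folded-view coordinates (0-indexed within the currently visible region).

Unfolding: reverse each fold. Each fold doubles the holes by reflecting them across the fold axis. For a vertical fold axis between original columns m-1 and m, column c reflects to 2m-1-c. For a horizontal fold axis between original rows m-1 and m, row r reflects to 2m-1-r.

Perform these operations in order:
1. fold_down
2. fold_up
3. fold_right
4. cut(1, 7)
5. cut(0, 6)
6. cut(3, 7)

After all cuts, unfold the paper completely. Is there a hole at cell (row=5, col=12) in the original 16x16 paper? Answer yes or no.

Answer: no

Derivation:
Op 1 fold_down: fold axis h@8; visible region now rows[8,16) x cols[0,16) = 8x16
Op 2 fold_up: fold axis h@12; visible region now rows[8,12) x cols[0,16) = 4x16
Op 3 fold_right: fold axis v@8; visible region now rows[8,12) x cols[8,16) = 4x8
Op 4 cut(1, 7): punch at orig (9,15); cuts so far [(9, 15)]; region rows[8,12) x cols[8,16) = 4x8
Op 5 cut(0, 6): punch at orig (8,14); cuts so far [(8, 14), (9, 15)]; region rows[8,12) x cols[8,16) = 4x8
Op 6 cut(3, 7): punch at orig (11,15); cuts so far [(8, 14), (9, 15), (11, 15)]; region rows[8,12) x cols[8,16) = 4x8
Unfold 1 (reflect across v@8): 6 holes -> [(8, 1), (8, 14), (9, 0), (9, 15), (11, 0), (11, 15)]
Unfold 2 (reflect across h@12): 12 holes -> [(8, 1), (8, 14), (9, 0), (9, 15), (11, 0), (11, 15), (12, 0), (12, 15), (14, 0), (14, 15), (15, 1), (15, 14)]
Unfold 3 (reflect across h@8): 24 holes -> [(0, 1), (0, 14), (1, 0), (1, 15), (3, 0), (3, 15), (4, 0), (4, 15), (6, 0), (6, 15), (7, 1), (7, 14), (8, 1), (8, 14), (9, 0), (9, 15), (11, 0), (11, 15), (12, 0), (12, 15), (14, 0), (14, 15), (15, 1), (15, 14)]
Holes: [(0, 1), (0, 14), (1, 0), (1, 15), (3, 0), (3, 15), (4, 0), (4, 15), (6, 0), (6, 15), (7, 1), (7, 14), (8, 1), (8, 14), (9, 0), (9, 15), (11, 0), (11, 15), (12, 0), (12, 15), (14, 0), (14, 15), (15, 1), (15, 14)]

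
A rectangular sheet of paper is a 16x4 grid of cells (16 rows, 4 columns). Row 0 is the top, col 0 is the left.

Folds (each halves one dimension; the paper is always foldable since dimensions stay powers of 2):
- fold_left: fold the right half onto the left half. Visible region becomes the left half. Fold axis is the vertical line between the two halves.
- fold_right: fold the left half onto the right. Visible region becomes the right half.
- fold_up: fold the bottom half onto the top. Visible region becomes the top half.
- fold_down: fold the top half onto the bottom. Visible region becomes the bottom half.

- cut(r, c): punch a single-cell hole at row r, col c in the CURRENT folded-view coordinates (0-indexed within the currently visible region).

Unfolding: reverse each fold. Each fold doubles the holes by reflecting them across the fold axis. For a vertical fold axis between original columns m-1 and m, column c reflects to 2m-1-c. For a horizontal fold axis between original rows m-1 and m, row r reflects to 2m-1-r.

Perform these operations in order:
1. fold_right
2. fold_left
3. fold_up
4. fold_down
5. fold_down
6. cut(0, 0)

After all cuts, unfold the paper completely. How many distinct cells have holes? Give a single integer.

Answer: 32

Derivation:
Op 1 fold_right: fold axis v@2; visible region now rows[0,16) x cols[2,4) = 16x2
Op 2 fold_left: fold axis v@3; visible region now rows[0,16) x cols[2,3) = 16x1
Op 3 fold_up: fold axis h@8; visible region now rows[0,8) x cols[2,3) = 8x1
Op 4 fold_down: fold axis h@4; visible region now rows[4,8) x cols[2,3) = 4x1
Op 5 fold_down: fold axis h@6; visible region now rows[6,8) x cols[2,3) = 2x1
Op 6 cut(0, 0): punch at orig (6,2); cuts so far [(6, 2)]; region rows[6,8) x cols[2,3) = 2x1
Unfold 1 (reflect across h@6): 2 holes -> [(5, 2), (6, 2)]
Unfold 2 (reflect across h@4): 4 holes -> [(1, 2), (2, 2), (5, 2), (6, 2)]
Unfold 3 (reflect across h@8): 8 holes -> [(1, 2), (2, 2), (5, 2), (6, 2), (9, 2), (10, 2), (13, 2), (14, 2)]
Unfold 4 (reflect across v@3): 16 holes -> [(1, 2), (1, 3), (2, 2), (2, 3), (5, 2), (5, 3), (6, 2), (6, 3), (9, 2), (9, 3), (10, 2), (10, 3), (13, 2), (13, 3), (14, 2), (14, 3)]
Unfold 5 (reflect across v@2): 32 holes -> [(1, 0), (1, 1), (1, 2), (1, 3), (2, 0), (2, 1), (2, 2), (2, 3), (5, 0), (5, 1), (5, 2), (5, 3), (6, 0), (6, 1), (6, 2), (6, 3), (9, 0), (9, 1), (9, 2), (9, 3), (10, 0), (10, 1), (10, 2), (10, 3), (13, 0), (13, 1), (13, 2), (13, 3), (14, 0), (14, 1), (14, 2), (14, 3)]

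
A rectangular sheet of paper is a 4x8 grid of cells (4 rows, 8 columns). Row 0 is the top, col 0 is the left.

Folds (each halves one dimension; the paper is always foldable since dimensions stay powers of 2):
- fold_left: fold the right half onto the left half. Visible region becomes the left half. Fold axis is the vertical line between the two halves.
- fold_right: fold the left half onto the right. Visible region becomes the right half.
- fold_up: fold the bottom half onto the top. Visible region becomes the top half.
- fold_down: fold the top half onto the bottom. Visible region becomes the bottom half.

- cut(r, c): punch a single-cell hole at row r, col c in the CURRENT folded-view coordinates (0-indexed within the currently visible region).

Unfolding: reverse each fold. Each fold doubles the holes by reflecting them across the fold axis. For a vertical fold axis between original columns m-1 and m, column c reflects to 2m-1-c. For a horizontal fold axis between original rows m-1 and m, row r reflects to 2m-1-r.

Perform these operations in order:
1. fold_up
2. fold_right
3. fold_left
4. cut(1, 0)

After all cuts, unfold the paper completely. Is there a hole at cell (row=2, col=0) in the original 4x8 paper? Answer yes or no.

Answer: yes

Derivation:
Op 1 fold_up: fold axis h@2; visible region now rows[0,2) x cols[0,8) = 2x8
Op 2 fold_right: fold axis v@4; visible region now rows[0,2) x cols[4,8) = 2x4
Op 3 fold_left: fold axis v@6; visible region now rows[0,2) x cols[4,6) = 2x2
Op 4 cut(1, 0): punch at orig (1,4); cuts so far [(1, 4)]; region rows[0,2) x cols[4,6) = 2x2
Unfold 1 (reflect across v@6): 2 holes -> [(1, 4), (1, 7)]
Unfold 2 (reflect across v@4): 4 holes -> [(1, 0), (1, 3), (1, 4), (1, 7)]
Unfold 3 (reflect across h@2): 8 holes -> [(1, 0), (1, 3), (1, 4), (1, 7), (2, 0), (2, 3), (2, 4), (2, 7)]
Holes: [(1, 0), (1, 3), (1, 4), (1, 7), (2, 0), (2, 3), (2, 4), (2, 7)]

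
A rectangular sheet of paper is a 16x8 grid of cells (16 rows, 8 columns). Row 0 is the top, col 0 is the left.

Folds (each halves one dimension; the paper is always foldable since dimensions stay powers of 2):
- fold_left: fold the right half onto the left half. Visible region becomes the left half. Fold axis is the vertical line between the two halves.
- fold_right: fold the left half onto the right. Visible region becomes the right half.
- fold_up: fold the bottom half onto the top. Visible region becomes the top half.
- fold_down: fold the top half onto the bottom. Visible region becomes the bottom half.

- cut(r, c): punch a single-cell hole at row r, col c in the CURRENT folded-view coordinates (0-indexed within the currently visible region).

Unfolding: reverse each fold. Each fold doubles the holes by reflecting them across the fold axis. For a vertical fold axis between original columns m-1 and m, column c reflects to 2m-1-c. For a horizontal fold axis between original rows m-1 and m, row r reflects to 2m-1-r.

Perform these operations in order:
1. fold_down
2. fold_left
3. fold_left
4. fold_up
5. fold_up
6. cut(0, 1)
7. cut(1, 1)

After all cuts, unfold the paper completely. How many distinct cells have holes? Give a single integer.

Answer: 64

Derivation:
Op 1 fold_down: fold axis h@8; visible region now rows[8,16) x cols[0,8) = 8x8
Op 2 fold_left: fold axis v@4; visible region now rows[8,16) x cols[0,4) = 8x4
Op 3 fold_left: fold axis v@2; visible region now rows[8,16) x cols[0,2) = 8x2
Op 4 fold_up: fold axis h@12; visible region now rows[8,12) x cols[0,2) = 4x2
Op 5 fold_up: fold axis h@10; visible region now rows[8,10) x cols[0,2) = 2x2
Op 6 cut(0, 1): punch at orig (8,1); cuts so far [(8, 1)]; region rows[8,10) x cols[0,2) = 2x2
Op 7 cut(1, 1): punch at orig (9,1); cuts so far [(8, 1), (9, 1)]; region rows[8,10) x cols[0,2) = 2x2
Unfold 1 (reflect across h@10): 4 holes -> [(8, 1), (9, 1), (10, 1), (11, 1)]
Unfold 2 (reflect across h@12): 8 holes -> [(8, 1), (9, 1), (10, 1), (11, 1), (12, 1), (13, 1), (14, 1), (15, 1)]
Unfold 3 (reflect across v@2): 16 holes -> [(8, 1), (8, 2), (9, 1), (9, 2), (10, 1), (10, 2), (11, 1), (11, 2), (12, 1), (12, 2), (13, 1), (13, 2), (14, 1), (14, 2), (15, 1), (15, 2)]
Unfold 4 (reflect across v@4): 32 holes -> [(8, 1), (8, 2), (8, 5), (8, 6), (9, 1), (9, 2), (9, 5), (9, 6), (10, 1), (10, 2), (10, 5), (10, 6), (11, 1), (11, 2), (11, 5), (11, 6), (12, 1), (12, 2), (12, 5), (12, 6), (13, 1), (13, 2), (13, 5), (13, 6), (14, 1), (14, 2), (14, 5), (14, 6), (15, 1), (15, 2), (15, 5), (15, 6)]
Unfold 5 (reflect across h@8): 64 holes -> [(0, 1), (0, 2), (0, 5), (0, 6), (1, 1), (1, 2), (1, 5), (1, 6), (2, 1), (2, 2), (2, 5), (2, 6), (3, 1), (3, 2), (3, 5), (3, 6), (4, 1), (4, 2), (4, 5), (4, 6), (5, 1), (5, 2), (5, 5), (5, 6), (6, 1), (6, 2), (6, 5), (6, 6), (7, 1), (7, 2), (7, 5), (7, 6), (8, 1), (8, 2), (8, 5), (8, 6), (9, 1), (9, 2), (9, 5), (9, 6), (10, 1), (10, 2), (10, 5), (10, 6), (11, 1), (11, 2), (11, 5), (11, 6), (12, 1), (12, 2), (12, 5), (12, 6), (13, 1), (13, 2), (13, 5), (13, 6), (14, 1), (14, 2), (14, 5), (14, 6), (15, 1), (15, 2), (15, 5), (15, 6)]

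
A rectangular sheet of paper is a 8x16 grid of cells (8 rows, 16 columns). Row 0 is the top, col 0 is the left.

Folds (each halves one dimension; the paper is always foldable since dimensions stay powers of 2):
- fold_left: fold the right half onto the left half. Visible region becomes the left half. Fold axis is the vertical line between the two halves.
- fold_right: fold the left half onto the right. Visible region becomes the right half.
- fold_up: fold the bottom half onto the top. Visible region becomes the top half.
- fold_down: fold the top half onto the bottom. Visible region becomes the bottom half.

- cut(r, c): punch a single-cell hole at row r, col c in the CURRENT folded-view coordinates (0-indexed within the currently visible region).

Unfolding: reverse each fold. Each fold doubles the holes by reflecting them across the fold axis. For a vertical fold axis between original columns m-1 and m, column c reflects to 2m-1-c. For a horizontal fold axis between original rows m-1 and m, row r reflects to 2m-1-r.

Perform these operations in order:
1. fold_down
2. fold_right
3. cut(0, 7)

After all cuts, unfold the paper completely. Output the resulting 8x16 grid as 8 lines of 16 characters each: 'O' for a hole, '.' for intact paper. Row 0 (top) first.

Answer: ................
................
................
O..............O
O..............O
................
................
................

Derivation:
Op 1 fold_down: fold axis h@4; visible region now rows[4,8) x cols[0,16) = 4x16
Op 2 fold_right: fold axis v@8; visible region now rows[4,8) x cols[8,16) = 4x8
Op 3 cut(0, 7): punch at orig (4,15); cuts so far [(4, 15)]; region rows[4,8) x cols[8,16) = 4x8
Unfold 1 (reflect across v@8): 2 holes -> [(4, 0), (4, 15)]
Unfold 2 (reflect across h@4): 4 holes -> [(3, 0), (3, 15), (4, 0), (4, 15)]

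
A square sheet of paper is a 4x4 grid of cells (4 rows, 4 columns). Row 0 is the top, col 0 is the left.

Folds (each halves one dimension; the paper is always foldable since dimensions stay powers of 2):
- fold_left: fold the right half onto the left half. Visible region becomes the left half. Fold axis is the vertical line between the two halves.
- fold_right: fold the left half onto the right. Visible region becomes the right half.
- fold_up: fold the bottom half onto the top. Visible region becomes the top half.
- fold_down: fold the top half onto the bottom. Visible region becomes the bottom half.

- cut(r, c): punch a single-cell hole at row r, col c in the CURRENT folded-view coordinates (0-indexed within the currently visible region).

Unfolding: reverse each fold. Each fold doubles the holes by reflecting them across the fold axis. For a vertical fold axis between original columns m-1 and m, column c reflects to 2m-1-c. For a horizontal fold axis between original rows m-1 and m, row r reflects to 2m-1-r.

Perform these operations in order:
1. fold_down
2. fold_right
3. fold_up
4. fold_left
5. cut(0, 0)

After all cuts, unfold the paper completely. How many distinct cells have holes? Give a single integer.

Op 1 fold_down: fold axis h@2; visible region now rows[2,4) x cols[0,4) = 2x4
Op 2 fold_right: fold axis v@2; visible region now rows[2,4) x cols[2,4) = 2x2
Op 3 fold_up: fold axis h@3; visible region now rows[2,3) x cols[2,4) = 1x2
Op 4 fold_left: fold axis v@3; visible region now rows[2,3) x cols[2,3) = 1x1
Op 5 cut(0, 0): punch at orig (2,2); cuts so far [(2, 2)]; region rows[2,3) x cols[2,3) = 1x1
Unfold 1 (reflect across v@3): 2 holes -> [(2, 2), (2, 3)]
Unfold 2 (reflect across h@3): 4 holes -> [(2, 2), (2, 3), (3, 2), (3, 3)]
Unfold 3 (reflect across v@2): 8 holes -> [(2, 0), (2, 1), (2, 2), (2, 3), (3, 0), (3, 1), (3, 2), (3, 3)]
Unfold 4 (reflect across h@2): 16 holes -> [(0, 0), (0, 1), (0, 2), (0, 3), (1, 0), (1, 1), (1, 2), (1, 3), (2, 0), (2, 1), (2, 2), (2, 3), (3, 0), (3, 1), (3, 2), (3, 3)]

Answer: 16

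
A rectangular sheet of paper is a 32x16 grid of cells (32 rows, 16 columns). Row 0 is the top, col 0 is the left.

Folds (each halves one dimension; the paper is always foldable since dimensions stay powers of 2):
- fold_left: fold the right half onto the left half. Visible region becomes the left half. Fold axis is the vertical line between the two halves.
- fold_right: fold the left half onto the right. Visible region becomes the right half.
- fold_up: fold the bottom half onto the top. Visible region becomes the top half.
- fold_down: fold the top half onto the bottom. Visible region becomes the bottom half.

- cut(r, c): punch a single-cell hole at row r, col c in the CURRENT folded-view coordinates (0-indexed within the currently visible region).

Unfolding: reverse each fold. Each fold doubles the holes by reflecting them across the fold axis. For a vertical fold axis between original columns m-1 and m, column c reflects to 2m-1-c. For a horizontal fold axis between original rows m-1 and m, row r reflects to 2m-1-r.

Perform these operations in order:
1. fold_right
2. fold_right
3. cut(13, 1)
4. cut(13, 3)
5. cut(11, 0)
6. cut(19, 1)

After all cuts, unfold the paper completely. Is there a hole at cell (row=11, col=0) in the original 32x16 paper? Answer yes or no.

Op 1 fold_right: fold axis v@8; visible region now rows[0,32) x cols[8,16) = 32x8
Op 2 fold_right: fold axis v@12; visible region now rows[0,32) x cols[12,16) = 32x4
Op 3 cut(13, 1): punch at orig (13,13); cuts so far [(13, 13)]; region rows[0,32) x cols[12,16) = 32x4
Op 4 cut(13, 3): punch at orig (13,15); cuts so far [(13, 13), (13, 15)]; region rows[0,32) x cols[12,16) = 32x4
Op 5 cut(11, 0): punch at orig (11,12); cuts so far [(11, 12), (13, 13), (13, 15)]; region rows[0,32) x cols[12,16) = 32x4
Op 6 cut(19, 1): punch at orig (19,13); cuts so far [(11, 12), (13, 13), (13, 15), (19, 13)]; region rows[0,32) x cols[12,16) = 32x4
Unfold 1 (reflect across v@12): 8 holes -> [(11, 11), (11, 12), (13, 8), (13, 10), (13, 13), (13, 15), (19, 10), (19, 13)]
Unfold 2 (reflect across v@8): 16 holes -> [(11, 3), (11, 4), (11, 11), (11, 12), (13, 0), (13, 2), (13, 5), (13, 7), (13, 8), (13, 10), (13, 13), (13, 15), (19, 2), (19, 5), (19, 10), (19, 13)]
Holes: [(11, 3), (11, 4), (11, 11), (11, 12), (13, 0), (13, 2), (13, 5), (13, 7), (13, 8), (13, 10), (13, 13), (13, 15), (19, 2), (19, 5), (19, 10), (19, 13)]

Answer: no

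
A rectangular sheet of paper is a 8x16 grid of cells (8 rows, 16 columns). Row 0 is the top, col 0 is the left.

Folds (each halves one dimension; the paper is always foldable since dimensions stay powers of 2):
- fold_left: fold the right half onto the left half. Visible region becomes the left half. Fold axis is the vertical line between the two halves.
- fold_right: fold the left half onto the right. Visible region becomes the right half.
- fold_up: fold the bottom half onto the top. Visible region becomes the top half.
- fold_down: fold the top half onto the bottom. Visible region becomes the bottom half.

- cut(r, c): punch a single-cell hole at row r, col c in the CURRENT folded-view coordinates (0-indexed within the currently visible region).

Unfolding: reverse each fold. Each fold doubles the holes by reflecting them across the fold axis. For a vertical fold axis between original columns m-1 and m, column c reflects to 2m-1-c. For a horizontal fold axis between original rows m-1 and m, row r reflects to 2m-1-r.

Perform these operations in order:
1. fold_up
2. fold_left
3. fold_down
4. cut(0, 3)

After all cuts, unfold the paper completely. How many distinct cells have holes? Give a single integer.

Op 1 fold_up: fold axis h@4; visible region now rows[0,4) x cols[0,16) = 4x16
Op 2 fold_left: fold axis v@8; visible region now rows[0,4) x cols[0,8) = 4x8
Op 3 fold_down: fold axis h@2; visible region now rows[2,4) x cols[0,8) = 2x8
Op 4 cut(0, 3): punch at orig (2,3); cuts so far [(2, 3)]; region rows[2,4) x cols[0,8) = 2x8
Unfold 1 (reflect across h@2): 2 holes -> [(1, 3), (2, 3)]
Unfold 2 (reflect across v@8): 4 holes -> [(1, 3), (1, 12), (2, 3), (2, 12)]
Unfold 3 (reflect across h@4): 8 holes -> [(1, 3), (1, 12), (2, 3), (2, 12), (5, 3), (5, 12), (6, 3), (6, 12)]

Answer: 8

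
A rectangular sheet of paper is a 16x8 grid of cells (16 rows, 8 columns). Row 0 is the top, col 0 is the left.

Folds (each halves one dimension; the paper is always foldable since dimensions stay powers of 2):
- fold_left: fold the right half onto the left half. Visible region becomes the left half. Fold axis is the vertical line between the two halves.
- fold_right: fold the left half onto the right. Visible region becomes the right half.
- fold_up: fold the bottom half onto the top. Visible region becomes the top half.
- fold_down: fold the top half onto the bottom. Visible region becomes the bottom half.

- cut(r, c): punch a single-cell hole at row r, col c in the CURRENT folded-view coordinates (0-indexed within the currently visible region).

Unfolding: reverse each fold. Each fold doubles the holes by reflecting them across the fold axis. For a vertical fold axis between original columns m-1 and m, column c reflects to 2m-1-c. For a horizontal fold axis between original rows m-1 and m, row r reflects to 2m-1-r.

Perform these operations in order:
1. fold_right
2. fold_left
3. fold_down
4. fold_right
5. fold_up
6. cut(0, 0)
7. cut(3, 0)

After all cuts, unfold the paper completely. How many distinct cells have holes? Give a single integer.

Op 1 fold_right: fold axis v@4; visible region now rows[0,16) x cols[4,8) = 16x4
Op 2 fold_left: fold axis v@6; visible region now rows[0,16) x cols[4,6) = 16x2
Op 3 fold_down: fold axis h@8; visible region now rows[8,16) x cols[4,6) = 8x2
Op 4 fold_right: fold axis v@5; visible region now rows[8,16) x cols[5,6) = 8x1
Op 5 fold_up: fold axis h@12; visible region now rows[8,12) x cols[5,6) = 4x1
Op 6 cut(0, 0): punch at orig (8,5); cuts so far [(8, 5)]; region rows[8,12) x cols[5,6) = 4x1
Op 7 cut(3, 0): punch at orig (11,5); cuts so far [(8, 5), (11, 5)]; region rows[8,12) x cols[5,6) = 4x1
Unfold 1 (reflect across h@12): 4 holes -> [(8, 5), (11, 5), (12, 5), (15, 5)]
Unfold 2 (reflect across v@5): 8 holes -> [(8, 4), (8, 5), (11, 4), (11, 5), (12, 4), (12, 5), (15, 4), (15, 5)]
Unfold 3 (reflect across h@8): 16 holes -> [(0, 4), (0, 5), (3, 4), (3, 5), (4, 4), (4, 5), (7, 4), (7, 5), (8, 4), (8, 5), (11, 4), (11, 5), (12, 4), (12, 5), (15, 4), (15, 5)]
Unfold 4 (reflect across v@6): 32 holes -> [(0, 4), (0, 5), (0, 6), (0, 7), (3, 4), (3, 5), (3, 6), (3, 7), (4, 4), (4, 5), (4, 6), (4, 7), (7, 4), (7, 5), (7, 6), (7, 7), (8, 4), (8, 5), (8, 6), (8, 7), (11, 4), (11, 5), (11, 6), (11, 7), (12, 4), (12, 5), (12, 6), (12, 7), (15, 4), (15, 5), (15, 6), (15, 7)]
Unfold 5 (reflect across v@4): 64 holes -> [(0, 0), (0, 1), (0, 2), (0, 3), (0, 4), (0, 5), (0, 6), (0, 7), (3, 0), (3, 1), (3, 2), (3, 3), (3, 4), (3, 5), (3, 6), (3, 7), (4, 0), (4, 1), (4, 2), (4, 3), (4, 4), (4, 5), (4, 6), (4, 7), (7, 0), (7, 1), (7, 2), (7, 3), (7, 4), (7, 5), (7, 6), (7, 7), (8, 0), (8, 1), (8, 2), (8, 3), (8, 4), (8, 5), (8, 6), (8, 7), (11, 0), (11, 1), (11, 2), (11, 3), (11, 4), (11, 5), (11, 6), (11, 7), (12, 0), (12, 1), (12, 2), (12, 3), (12, 4), (12, 5), (12, 6), (12, 7), (15, 0), (15, 1), (15, 2), (15, 3), (15, 4), (15, 5), (15, 6), (15, 7)]

Answer: 64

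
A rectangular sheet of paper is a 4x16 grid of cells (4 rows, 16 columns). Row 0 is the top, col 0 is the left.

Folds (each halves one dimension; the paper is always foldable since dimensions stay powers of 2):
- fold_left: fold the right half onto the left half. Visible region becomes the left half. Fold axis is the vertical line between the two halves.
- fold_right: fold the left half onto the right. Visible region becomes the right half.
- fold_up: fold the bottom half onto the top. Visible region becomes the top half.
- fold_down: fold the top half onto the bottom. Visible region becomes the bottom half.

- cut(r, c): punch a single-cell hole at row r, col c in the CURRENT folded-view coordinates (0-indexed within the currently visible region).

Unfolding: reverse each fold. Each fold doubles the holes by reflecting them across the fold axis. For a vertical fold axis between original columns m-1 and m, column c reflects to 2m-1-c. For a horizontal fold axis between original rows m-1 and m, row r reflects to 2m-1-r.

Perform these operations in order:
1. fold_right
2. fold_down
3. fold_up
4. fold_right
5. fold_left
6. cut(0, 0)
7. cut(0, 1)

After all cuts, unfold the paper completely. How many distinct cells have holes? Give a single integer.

Op 1 fold_right: fold axis v@8; visible region now rows[0,4) x cols[8,16) = 4x8
Op 2 fold_down: fold axis h@2; visible region now rows[2,4) x cols[8,16) = 2x8
Op 3 fold_up: fold axis h@3; visible region now rows[2,3) x cols[8,16) = 1x8
Op 4 fold_right: fold axis v@12; visible region now rows[2,3) x cols[12,16) = 1x4
Op 5 fold_left: fold axis v@14; visible region now rows[2,3) x cols[12,14) = 1x2
Op 6 cut(0, 0): punch at orig (2,12); cuts so far [(2, 12)]; region rows[2,3) x cols[12,14) = 1x2
Op 7 cut(0, 1): punch at orig (2,13); cuts so far [(2, 12), (2, 13)]; region rows[2,3) x cols[12,14) = 1x2
Unfold 1 (reflect across v@14): 4 holes -> [(2, 12), (2, 13), (2, 14), (2, 15)]
Unfold 2 (reflect across v@12): 8 holes -> [(2, 8), (2, 9), (2, 10), (2, 11), (2, 12), (2, 13), (2, 14), (2, 15)]
Unfold 3 (reflect across h@3): 16 holes -> [(2, 8), (2, 9), (2, 10), (2, 11), (2, 12), (2, 13), (2, 14), (2, 15), (3, 8), (3, 9), (3, 10), (3, 11), (3, 12), (3, 13), (3, 14), (3, 15)]
Unfold 4 (reflect across h@2): 32 holes -> [(0, 8), (0, 9), (0, 10), (0, 11), (0, 12), (0, 13), (0, 14), (0, 15), (1, 8), (1, 9), (1, 10), (1, 11), (1, 12), (1, 13), (1, 14), (1, 15), (2, 8), (2, 9), (2, 10), (2, 11), (2, 12), (2, 13), (2, 14), (2, 15), (3, 8), (3, 9), (3, 10), (3, 11), (3, 12), (3, 13), (3, 14), (3, 15)]
Unfold 5 (reflect across v@8): 64 holes -> [(0, 0), (0, 1), (0, 2), (0, 3), (0, 4), (0, 5), (0, 6), (0, 7), (0, 8), (0, 9), (0, 10), (0, 11), (0, 12), (0, 13), (0, 14), (0, 15), (1, 0), (1, 1), (1, 2), (1, 3), (1, 4), (1, 5), (1, 6), (1, 7), (1, 8), (1, 9), (1, 10), (1, 11), (1, 12), (1, 13), (1, 14), (1, 15), (2, 0), (2, 1), (2, 2), (2, 3), (2, 4), (2, 5), (2, 6), (2, 7), (2, 8), (2, 9), (2, 10), (2, 11), (2, 12), (2, 13), (2, 14), (2, 15), (3, 0), (3, 1), (3, 2), (3, 3), (3, 4), (3, 5), (3, 6), (3, 7), (3, 8), (3, 9), (3, 10), (3, 11), (3, 12), (3, 13), (3, 14), (3, 15)]

Answer: 64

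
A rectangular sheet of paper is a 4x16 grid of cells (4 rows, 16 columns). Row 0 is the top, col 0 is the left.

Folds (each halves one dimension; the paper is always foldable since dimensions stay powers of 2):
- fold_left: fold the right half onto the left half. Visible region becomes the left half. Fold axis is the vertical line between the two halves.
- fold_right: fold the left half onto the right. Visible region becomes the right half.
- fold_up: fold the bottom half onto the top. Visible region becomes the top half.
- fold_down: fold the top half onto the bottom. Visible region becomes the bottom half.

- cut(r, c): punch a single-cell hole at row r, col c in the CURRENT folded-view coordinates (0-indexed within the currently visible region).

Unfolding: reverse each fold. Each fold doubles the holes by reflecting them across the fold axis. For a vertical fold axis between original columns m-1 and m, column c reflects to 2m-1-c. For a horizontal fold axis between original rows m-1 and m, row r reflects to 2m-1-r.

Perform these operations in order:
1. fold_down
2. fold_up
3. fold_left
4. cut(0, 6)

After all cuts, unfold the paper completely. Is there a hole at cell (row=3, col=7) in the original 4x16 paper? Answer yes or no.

Answer: no

Derivation:
Op 1 fold_down: fold axis h@2; visible region now rows[2,4) x cols[0,16) = 2x16
Op 2 fold_up: fold axis h@3; visible region now rows[2,3) x cols[0,16) = 1x16
Op 3 fold_left: fold axis v@8; visible region now rows[2,3) x cols[0,8) = 1x8
Op 4 cut(0, 6): punch at orig (2,6); cuts so far [(2, 6)]; region rows[2,3) x cols[0,8) = 1x8
Unfold 1 (reflect across v@8): 2 holes -> [(2, 6), (2, 9)]
Unfold 2 (reflect across h@3): 4 holes -> [(2, 6), (2, 9), (3, 6), (3, 9)]
Unfold 3 (reflect across h@2): 8 holes -> [(0, 6), (0, 9), (1, 6), (1, 9), (2, 6), (2, 9), (3, 6), (3, 9)]
Holes: [(0, 6), (0, 9), (1, 6), (1, 9), (2, 6), (2, 9), (3, 6), (3, 9)]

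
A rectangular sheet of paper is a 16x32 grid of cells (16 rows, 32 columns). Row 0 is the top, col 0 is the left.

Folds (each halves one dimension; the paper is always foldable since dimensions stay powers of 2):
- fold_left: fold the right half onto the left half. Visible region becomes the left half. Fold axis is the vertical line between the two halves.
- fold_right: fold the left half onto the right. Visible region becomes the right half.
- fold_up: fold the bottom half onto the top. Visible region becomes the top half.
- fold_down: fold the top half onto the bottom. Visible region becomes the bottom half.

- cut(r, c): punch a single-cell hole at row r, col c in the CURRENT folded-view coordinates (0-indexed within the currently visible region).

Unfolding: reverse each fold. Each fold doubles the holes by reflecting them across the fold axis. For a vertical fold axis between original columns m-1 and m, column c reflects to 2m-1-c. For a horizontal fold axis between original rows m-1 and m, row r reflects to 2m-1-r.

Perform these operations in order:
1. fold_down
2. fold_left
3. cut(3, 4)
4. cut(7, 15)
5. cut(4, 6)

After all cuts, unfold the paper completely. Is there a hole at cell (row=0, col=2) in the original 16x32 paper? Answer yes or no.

Answer: no

Derivation:
Op 1 fold_down: fold axis h@8; visible region now rows[8,16) x cols[0,32) = 8x32
Op 2 fold_left: fold axis v@16; visible region now rows[8,16) x cols[0,16) = 8x16
Op 3 cut(3, 4): punch at orig (11,4); cuts so far [(11, 4)]; region rows[8,16) x cols[0,16) = 8x16
Op 4 cut(7, 15): punch at orig (15,15); cuts so far [(11, 4), (15, 15)]; region rows[8,16) x cols[0,16) = 8x16
Op 5 cut(4, 6): punch at orig (12,6); cuts so far [(11, 4), (12, 6), (15, 15)]; region rows[8,16) x cols[0,16) = 8x16
Unfold 1 (reflect across v@16): 6 holes -> [(11, 4), (11, 27), (12, 6), (12, 25), (15, 15), (15, 16)]
Unfold 2 (reflect across h@8): 12 holes -> [(0, 15), (0, 16), (3, 6), (3, 25), (4, 4), (4, 27), (11, 4), (11, 27), (12, 6), (12, 25), (15, 15), (15, 16)]
Holes: [(0, 15), (0, 16), (3, 6), (3, 25), (4, 4), (4, 27), (11, 4), (11, 27), (12, 6), (12, 25), (15, 15), (15, 16)]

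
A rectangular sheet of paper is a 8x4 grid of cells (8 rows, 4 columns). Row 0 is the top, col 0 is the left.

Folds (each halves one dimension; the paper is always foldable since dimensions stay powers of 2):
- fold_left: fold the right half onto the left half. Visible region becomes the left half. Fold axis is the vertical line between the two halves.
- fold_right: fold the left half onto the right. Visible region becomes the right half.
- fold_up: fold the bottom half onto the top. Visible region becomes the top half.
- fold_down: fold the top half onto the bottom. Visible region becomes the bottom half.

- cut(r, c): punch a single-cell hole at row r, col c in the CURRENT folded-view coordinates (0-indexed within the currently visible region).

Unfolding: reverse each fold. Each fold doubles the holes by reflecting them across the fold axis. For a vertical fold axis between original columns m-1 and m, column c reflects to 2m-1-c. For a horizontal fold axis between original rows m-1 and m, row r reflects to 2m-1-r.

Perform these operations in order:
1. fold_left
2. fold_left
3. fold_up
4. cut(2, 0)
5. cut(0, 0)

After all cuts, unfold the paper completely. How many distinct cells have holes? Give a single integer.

Answer: 16

Derivation:
Op 1 fold_left: fold axis v@2; visible region now rows[0,8) x cols[0,2) = 8x2
Op 2 fold_left: fold axis v@1; visible region now rows[0,8) x cols[0,1) = 8x1
Op 3 fold_up: fold axis h@4; visible region now rows[0,4) x cols[0,1) = 4x1
Op 4 cut(2, 0): punch at orig (2,0); cuts so far [(2, 0)]; region rows[0,4) x cols[0,1) = 4x1
Op 5 cut(0, 0): punch at orig (0,0); cuts so far [(0, 0), (2, 0)]; region rows[0,4) x cols[0,1) = 4x1
Unfold 1 (reflect across h@4): 4 holes -> [(0, 0), (2, 0), (5, 0), (7, 0)]
Unfold 2 (reflect across v@1): 8 holes -> [(0, 0), (0, 1), (2, 0), (2, 1), (5, 0), (5, 1), (7, 0), (7, 1)]
Unfold 3 (reflect across v@2): 16 holes -> [(0, 0), (0, 1), (0, 2), (0, 3), (2, 0), (2, 1), (2, 2), (2, 3), (5, 0), (5, 1), (5, 2), (5, 3), (7, 0), (7, 1), (7, 2), (7, 3)]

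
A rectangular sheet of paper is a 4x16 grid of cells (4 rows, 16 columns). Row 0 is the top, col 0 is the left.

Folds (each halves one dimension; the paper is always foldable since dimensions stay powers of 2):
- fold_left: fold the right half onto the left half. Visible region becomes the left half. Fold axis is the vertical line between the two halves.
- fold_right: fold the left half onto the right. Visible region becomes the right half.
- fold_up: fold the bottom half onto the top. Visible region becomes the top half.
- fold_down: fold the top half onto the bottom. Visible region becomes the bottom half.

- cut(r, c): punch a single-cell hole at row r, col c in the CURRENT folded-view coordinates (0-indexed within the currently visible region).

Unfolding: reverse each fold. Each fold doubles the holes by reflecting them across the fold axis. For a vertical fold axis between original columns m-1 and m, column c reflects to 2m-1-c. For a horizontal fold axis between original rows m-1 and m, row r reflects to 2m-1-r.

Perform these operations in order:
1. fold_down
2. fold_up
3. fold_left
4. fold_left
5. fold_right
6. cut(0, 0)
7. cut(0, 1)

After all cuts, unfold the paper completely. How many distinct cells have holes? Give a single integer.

Answer: 64

Derivation:
Op 1 fold_down: fold axis h@2; visible region now rows[2,4) x cols[0,16) = 2x16
Op 2 fold_up: fold axis h@3; visible region now rows[2,3) x cols[0,16) = 1x16
Op 3 fold_left: fold axis v@8; visible region now rows[2,3) x cols[0,8) = 1x8
Op 4 fold_left: fold axis v@4; visible region now rows[2,3) x cols[0,4) = 1x4
Op 5 fold_right: fold axis v@2; visible region now rows[2,3) x cols[2,4) = 1x2
Op 6 cut(0, 0): punch at orig (2,2); cuts so far [(2, 2)]; region rows[2,3) x cols[2,4) = 1x2
Op 7 cut(0, 1): punch at orig (2,3); cuts so far [(2, 2), (2, 3)]; region rows[2,3) x cols[2,4) = 1x2
Unfold 1 (reflect across v@2): 4 holes -> [(2, 0), (2, 1), (2, 2), (2, 3)]
Unfold 2 (reflect across v@4): 8 holes -> [(2, 0), (2, 1), (2, 2), (2, 3), (2, 4), (2, 5), (2, 6), (2, 7)]
Unfold 3 (reflect across v@8): 16 holes -> [(2, 0), (2, 1), (2, 2), (2, 3), (2, 4), (2, 5), (2, 6), (2, 7), (2, 8), (2, 9), (2, 10), (2, 11), (2, 12), (2, 13), (2, 14), (2, 15)]
Unfold 4 (reflect across h@3): 32 holes -> [(2, 0), (2, 1), (2, 2), (2, 3), (2, 4), (2, 5), (2, 6), (2, 7), (2, 8), (2, 9), (2, 10), (2, 11), (2, 12), (2, 13), (2, 14), (2, 15), (3, 0), (3, 1), (3, 2), (3, 3), (3, 4), (3, 5), (3, 6), (3, 7), (3, 8), (3, 9), (3, 10), (3, 11), (3, 12), (3, 13), (3, 14), (3, 15)]
Unfold 5 (reflect across h@2): 64 holes -> [(0, 0), (0, 1), (0, 2), (0, 3), (0, 4), (0, 5), (0, 6), (0, 7), (0, 8), (0, 9), (0, 10), (0, 11), (0, 12), (0, 13), (0, 14), (0, 15), (1, 0), (1, 1), (1, 2), (1, 3), (1, 4), (1, 5), (1, 6), (1, 7), (1, 8), (1, 9), (1, 10), (1, 11), (1, 12), (1, 13), (1, 14), (1, 15), (2, 0), (2, 1), (2, 2), (2, 3), (2, 4), (2, 5), (2, 6), (2, 7), (2, 8), (2, 9), (2, 10), (2, 11), (2, 12), (2, 13), (2, 14), (2, 15), (3, 0), (3, 1), (3, 2), (3, 3), (3, 4), (3, 5), (3, 6), (3, 7), (3, 8), (3, 9), (3, 10), (3, 11), (3, 12), (3, 13), (3, 14), (3, 15)]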